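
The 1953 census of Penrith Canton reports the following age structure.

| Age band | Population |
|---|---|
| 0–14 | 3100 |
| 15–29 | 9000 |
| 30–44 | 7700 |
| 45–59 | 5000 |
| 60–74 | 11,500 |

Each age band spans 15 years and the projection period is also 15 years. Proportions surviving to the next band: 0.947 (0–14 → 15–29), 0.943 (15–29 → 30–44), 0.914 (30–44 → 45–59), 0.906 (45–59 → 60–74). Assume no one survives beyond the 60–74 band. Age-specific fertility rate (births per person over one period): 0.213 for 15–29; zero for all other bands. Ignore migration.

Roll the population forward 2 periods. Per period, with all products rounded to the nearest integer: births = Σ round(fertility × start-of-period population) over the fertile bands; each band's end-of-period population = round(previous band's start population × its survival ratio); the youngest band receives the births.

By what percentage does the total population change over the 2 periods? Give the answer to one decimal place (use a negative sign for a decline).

After projecting period 1:
Births: 9000 × 0.213 = 1917
15–29: 3100 × 0.947 = 2936
30–44: 9000 × 0.943 = 8487
45–59: 7700 × 0.914 = 7038
60–74: 5000 × 0.906 = 4530
Population now: 0–14=1917, 15–29=2936, 30–44=8487, 45–59=7038, 60–74=4530
After projecting period 2:
Births: 2936 × 0.213 = 625
15–29: 1917 × 0.947 = 1815
30–44: 2936 × 0.943 = 2769
45–59: 8487 × 0.914 = 7757
60–74: 7038 × 0.906 = 6376
Population now: 0–14=625, 15–29=1815, 30–44=2769, 45–59=7757, 60–74=6376
Total: 36300 → 19342; change = -16958; percentage change = -46.7%

-46.7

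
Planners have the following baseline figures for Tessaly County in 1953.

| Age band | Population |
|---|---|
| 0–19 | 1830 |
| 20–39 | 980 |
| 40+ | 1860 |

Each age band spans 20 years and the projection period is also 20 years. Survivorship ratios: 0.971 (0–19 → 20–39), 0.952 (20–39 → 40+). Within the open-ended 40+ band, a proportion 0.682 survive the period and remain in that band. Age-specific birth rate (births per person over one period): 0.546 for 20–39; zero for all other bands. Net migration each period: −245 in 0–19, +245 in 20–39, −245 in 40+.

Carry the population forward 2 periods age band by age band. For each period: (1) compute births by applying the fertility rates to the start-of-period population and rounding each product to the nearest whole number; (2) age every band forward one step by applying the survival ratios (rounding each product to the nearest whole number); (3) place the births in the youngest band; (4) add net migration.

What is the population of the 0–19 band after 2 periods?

Call the groups 1 to 3, youngest first.
— Period 1 —
Births: 980 × 0.546 = 535
Group 2: 1830 × 0.971 = 1777
Group 3: 980 × 0.952 + 1860 × 0.682 = 933 + 1269 = 2202
Net migration: Group 1 − 245 → 290; Group 2 + 245 → 2022; Group 3 − 245 → 1957
Giving 290 / 2022 / 1957.
— Period 2 —
Births: 2022 × 0.546 = 1104
Group 2: 290 × 0.971 = 282
Group 3: 2022 × 0.952 + 1957 × 0.682 = 1925 + 1335 = 3260
Net migration: Group 1 − 245 → 859; Group 2 + 245 → 527; Group 3 − 245 → 3015
Giving 859 / 527 / 3015.

859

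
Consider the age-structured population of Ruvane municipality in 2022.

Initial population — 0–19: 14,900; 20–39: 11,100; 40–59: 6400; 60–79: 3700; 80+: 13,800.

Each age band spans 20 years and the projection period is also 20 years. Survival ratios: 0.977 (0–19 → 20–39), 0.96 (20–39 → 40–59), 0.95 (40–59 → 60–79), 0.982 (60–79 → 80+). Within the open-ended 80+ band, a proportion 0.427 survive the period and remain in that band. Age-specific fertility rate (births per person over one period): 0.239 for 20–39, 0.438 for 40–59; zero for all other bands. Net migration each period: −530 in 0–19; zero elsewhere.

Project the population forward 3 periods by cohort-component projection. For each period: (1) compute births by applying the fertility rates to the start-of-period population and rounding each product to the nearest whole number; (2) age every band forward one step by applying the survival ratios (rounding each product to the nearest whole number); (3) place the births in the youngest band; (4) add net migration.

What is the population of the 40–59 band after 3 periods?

4620

After projecting period 1:
Births: 11100 × 0.239 = 2653  |  6400 × 0.438 = 2803 — total 5456
20–39: 14900 × 0.977 = 14557
40–59: 11100 × 0.96 = 10656
60–79: 6400 × 0.95 = 6080
80+: 3700 × 0.982 + 13800 × 0.427 = 3633 + 5893 = 9526
Net migration: 0–19 − 530 → 4926
→ [4926, 14557, 10656, 6080, 9526]
After projecting period 2:
Births: 14557 × 0.239 = 3479  |  10656 × 0.438 = 4667 — total 8146
20–39: 4926 × 0.977 = 4813
40–59: 14557 × 0.96 = 13975
60–79: 10656 × 0.95 = 10123
80+: 6080 × 0.982 + 9526 × 0.427 = 5971 + 4068 = 10039
Net migration: 0–19 − 530 → 7616
→ [7616, 4813, 13975, 10123, 10039]
After projecting period 3:
Births: 4813 × 0.239 = 1150  |  13975 × 0.438 = 6121 — total 7271
20–39: 7616 × 0.977 = 7441
40–59: 4813 × 0.96 = 4620
60–79: 13975 × 0.95 = 13276
80+: 10123 × 0.982 + 10039 × 0.427 = 9941 + 4287 = 14228
Net migration: 0–19 − 530 → 6741
→ [6741, 7441, 4620, 13276, 14228]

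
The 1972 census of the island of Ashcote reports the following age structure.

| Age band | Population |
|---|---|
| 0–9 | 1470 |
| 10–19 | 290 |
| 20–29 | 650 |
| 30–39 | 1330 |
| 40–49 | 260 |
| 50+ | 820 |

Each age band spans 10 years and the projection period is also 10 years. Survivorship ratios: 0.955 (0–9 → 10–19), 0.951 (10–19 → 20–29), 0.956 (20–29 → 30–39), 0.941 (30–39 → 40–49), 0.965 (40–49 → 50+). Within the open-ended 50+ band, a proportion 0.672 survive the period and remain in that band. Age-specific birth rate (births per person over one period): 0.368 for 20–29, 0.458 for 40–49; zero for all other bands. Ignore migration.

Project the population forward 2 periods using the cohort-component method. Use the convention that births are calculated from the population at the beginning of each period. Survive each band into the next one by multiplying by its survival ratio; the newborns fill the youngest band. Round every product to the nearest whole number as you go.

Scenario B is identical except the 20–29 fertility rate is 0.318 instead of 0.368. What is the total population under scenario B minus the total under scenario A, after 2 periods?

-45

— Period 1 —
Births: 650 × 0.368 = 239, 260 × 0.458 = 119 → 358
10–19: 1470 × 0.955 = 1404
20–29: 290 × 0.951 = 276
30–39: 650 × 0.956 = 621
40–49: 1330 × 0.941 = 1252
50+: 260 × 0.965 + 820 × 0.672 = 251 + 551 = 802
Population now: 0–9=358, 10–19=1404, 20–29=276, 30–39=621, 40–49=1252, 50+=802
— Period 2 —
Births: 276 × 0.368 = 102, 1252 × 0.458 = 573 → 675
10–19: 358 × 0.955 = 342
20–29: 1404 × 0.951 = 1335
30–39: 276 × 0.956 = 264
40–49: 621 × 0.941 = 584
50+: 1252 × 0.965 + 802 × 0.672 = 1208 + 539 = 1747
Population now: 0–9=675, 10–19=342, 20–29=1335, 30–39=264, 40–49=584, 50+=1747
Scenario A total after 2 periods: 4947
Scenario B projection —
— Period 1 —
Births: 650 × 0.318 = 207, 260 × 0.458 = 119 → 326
10–19: 1470 × 0.955 = 1404
20–29: 290 × 0.951 = 276
30–39: 650 × 0.956 = 621
40–49: 1330 × 0.941 = 1252
50+: 260 × 0.965 + 820 × 0.672 = 251 + 551 = 802
Population now: 0–9=326, 10–19=1404, 20–29=276, 30–39=621, 40–49=1252, 50+=802
— Period 2 —
Births: 276 × 0.318 = 88, 1252 × 0.458 = 573 → 661
10–19: 326 × 0.955 = 311
20–29: 1404 × 0.951 = 1335
30–39: 276 × 0.956 = 264
40–49: 621 × 0.941 = 584
50+: 1252 × 0.965 + 802 × 0.672 = 1208 + 539 = 1747
Population now: 0–9=661, 10–19=311, 20–29=1335, 30–39=264, 40–49=584, 50+=1747
Scenario B total after 2 periods: 4902
Difference B − A = 4902 − 4947 = -45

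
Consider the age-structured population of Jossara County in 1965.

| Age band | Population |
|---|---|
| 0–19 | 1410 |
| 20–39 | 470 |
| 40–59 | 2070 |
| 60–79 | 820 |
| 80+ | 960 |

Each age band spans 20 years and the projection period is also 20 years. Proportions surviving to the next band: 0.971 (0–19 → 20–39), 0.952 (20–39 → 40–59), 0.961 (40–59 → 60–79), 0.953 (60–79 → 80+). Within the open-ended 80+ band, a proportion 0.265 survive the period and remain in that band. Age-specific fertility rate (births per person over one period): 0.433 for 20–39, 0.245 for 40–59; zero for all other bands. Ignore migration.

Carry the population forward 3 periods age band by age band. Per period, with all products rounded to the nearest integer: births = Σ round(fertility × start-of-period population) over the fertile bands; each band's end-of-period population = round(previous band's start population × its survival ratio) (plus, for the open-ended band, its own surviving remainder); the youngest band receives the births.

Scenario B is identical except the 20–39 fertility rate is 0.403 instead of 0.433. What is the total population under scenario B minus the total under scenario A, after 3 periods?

Numbering the bands 1..5 from youngest to oldest:
Period 1.
Births: 470 × 0.433 = 204  |  2070 × 0.245 = 507 ⇒ total 711
Band 2: 1410 × 0.971 = 1369
Band 3: 470 × 0.952 = 447
Band 4: 2070 × 0.961 = 1989
Band 5: 820 × 0.953 + 960 × 0.265 = 781 + 254 = 1035
Population now: 0–19=711, 20–39=1369, 40–59=447, 60–79=1989, 80+=1035
Period 2.
Births: 1369 × 0.433 = 593  |  447 × 0.245 = 110 ⇒ total 703
Band 2: 711 × 0.971 = 690
Band 3: 1369 × 0.952 = 1303
Band 4: 447 × 0.961 = 430
Band 5: 1989 × 0.953 + 1035 × 0.265 = 1896 + 274 = 2170
Population now: 0–19=703, 20–39=690, 40–59=1303, 60–79=430, 80+=2170
Period 3.
Births: 690 × 0.433 = 299  |  1303 × 0.245 = 319 ⇒ total 618
Band 2: 703 × 0.971 = 683
Band 3: 690 × 0.952 = 657
Band 4: 1303 × 0.961 = 1252
Band 5: 430 × 0.953 + 2170 × 0.265 = 410 + 575 = 985
Population now: 0–19=618, 20–39=683, 40–59=657, 60–79=1252, 80+=985
Scenario A total after 3 periods: 4195
Scenario B projection —
Period 1.
Births: 470 × 0.403 = 189  |  2070 × 0.245 = 507 ⇒ total 696
Band 2: 1410 × 0.971 = 1369
Band 3: 470 × 0.952 = 447
Band 4: 2070 × 0.961 = 1989
Band 5: 820 × 0.953 + 960 × 0.265 = 781 + 254 = 1035
Population now: 0–19=696, 20–39=1369, 40–59=447, 60–79=1989, 80+=1035
Period 2.
Births: 1369 × 0.403 = 552  |  447 × 0.245 = 110 ⇒ total 662
Band 2: 696 × 0.971 = 676
Band 3: 1369 × 0.952 = 1303
Band 4: 447 × 0.961 = 430
Band 5: 1989 × 0.953 + 1035 × 0.265 = 1896 + 274 = 2170
Population now: 0–19=662, 20–39=676, 40–59=1303, 60–79=430, 80+=2170
Period 3.
Births: 676 × 0.403 = 272  |  1303 × 0.245 = 319 ⇒ total 591
Band 2: 662 × 0.971 = 643
Band 3: 676 × 0.952 = 644
Band 4: 1303 × 0.961 = 1252
Band 5: 430 × 0.953 + 2170 × 0.265 = 410 + 575 = 985
Population now: 0–19=591, 20–39=643, 40–59=644, 60–79=1252, 80+=985
Scenario B total after 3 periods: 4115
Difference B − A = 4115 − 4195 = -80

-80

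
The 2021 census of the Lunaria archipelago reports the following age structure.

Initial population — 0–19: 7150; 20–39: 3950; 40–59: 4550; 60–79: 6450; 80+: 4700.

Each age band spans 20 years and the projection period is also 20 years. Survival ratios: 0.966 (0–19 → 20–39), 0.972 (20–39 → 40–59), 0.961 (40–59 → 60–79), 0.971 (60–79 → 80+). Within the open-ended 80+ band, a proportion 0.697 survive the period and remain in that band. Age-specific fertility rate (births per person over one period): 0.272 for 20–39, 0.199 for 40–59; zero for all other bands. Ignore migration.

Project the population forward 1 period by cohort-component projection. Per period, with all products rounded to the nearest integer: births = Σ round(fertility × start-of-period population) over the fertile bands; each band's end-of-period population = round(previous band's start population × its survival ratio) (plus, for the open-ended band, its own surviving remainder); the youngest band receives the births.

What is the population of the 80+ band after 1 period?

Period 1.
Births: 3950 × 0.272 = 1074 ; 4550 × 0.199 = 905 — total 1979
20–39: 7150 × 0.966 = 6907
40–59: 3950 × 0.972 = 3839
60–79: 4550 × 0.961 = 4373
80+: 6450 × 0.971 + 4700 × 0.697 = 6263 + 3276 = 9539
→ [1979, 6907, 3839, 4373, 9539]

9539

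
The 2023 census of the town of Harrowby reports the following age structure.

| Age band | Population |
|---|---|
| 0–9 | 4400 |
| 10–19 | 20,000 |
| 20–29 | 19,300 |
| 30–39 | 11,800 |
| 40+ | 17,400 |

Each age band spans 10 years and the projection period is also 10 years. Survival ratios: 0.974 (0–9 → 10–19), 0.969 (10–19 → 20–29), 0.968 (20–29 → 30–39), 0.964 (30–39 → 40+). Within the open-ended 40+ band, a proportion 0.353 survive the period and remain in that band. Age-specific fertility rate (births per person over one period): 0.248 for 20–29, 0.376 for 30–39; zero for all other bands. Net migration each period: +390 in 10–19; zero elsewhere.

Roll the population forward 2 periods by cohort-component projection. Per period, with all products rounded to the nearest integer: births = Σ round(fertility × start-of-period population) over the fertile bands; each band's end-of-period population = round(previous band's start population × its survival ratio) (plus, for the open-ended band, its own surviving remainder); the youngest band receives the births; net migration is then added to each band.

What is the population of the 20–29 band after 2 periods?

Call the bands 1 to 5, youngest first.
[period 1]
Births: 19300 × 0.248 = 4786 ; 11800 × 0.376 = 4437 → 9223
Band 2: 4400 × 0.974 = 4286
Band 3: 20000 × 0.969 = 19380
Band 4: 19300 × 0.968 = 18682
Band 5: 11800 × 0.964 + 17400 × 0.353 = 11375 + 6142 = 17517
Net migration: Band 2 + 390 → 4676
→ [9223, 4676, 19380, 18682, 17517]
[period 2]
Births: 19380 × 0.248 = 4806 ; 18682 × 0.376 = 7024 → 11830
Band 2: 9223 × 0.974 = 8983
Band 3: 4676 × 0.969 = 4531
Band 4: 19380 × 0.968 = 18760
Band 5: 18682 × 0.964 + 17517 × 0.353 = 18009 + 6184 = 24193
Net migration: Band 2 + 390 → 9373
→ [11830, 9373, 4531, 18760, 24193]

4531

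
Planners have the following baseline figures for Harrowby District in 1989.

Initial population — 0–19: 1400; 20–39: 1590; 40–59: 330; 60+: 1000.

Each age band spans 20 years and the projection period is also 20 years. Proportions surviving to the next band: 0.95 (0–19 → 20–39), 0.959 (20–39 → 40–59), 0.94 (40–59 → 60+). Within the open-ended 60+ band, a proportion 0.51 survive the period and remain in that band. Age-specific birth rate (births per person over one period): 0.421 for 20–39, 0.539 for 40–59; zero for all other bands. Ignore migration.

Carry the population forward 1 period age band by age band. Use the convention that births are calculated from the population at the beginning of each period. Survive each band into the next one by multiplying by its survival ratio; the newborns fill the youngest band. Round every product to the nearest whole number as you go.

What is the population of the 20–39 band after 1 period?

1330

— Period 1 —
Births: 1590 * 0.421 = 669 ; 330 * 0.539 = 178 → 847
20–39: 1400 * 0.95 = 1330
40–59: 1590 * 0.959 = 1525
60+: 330 * 0.94 + 1000 * 0.51 = 310 + 510 = 820
Giving 847 / 1330 / 1525 / 820.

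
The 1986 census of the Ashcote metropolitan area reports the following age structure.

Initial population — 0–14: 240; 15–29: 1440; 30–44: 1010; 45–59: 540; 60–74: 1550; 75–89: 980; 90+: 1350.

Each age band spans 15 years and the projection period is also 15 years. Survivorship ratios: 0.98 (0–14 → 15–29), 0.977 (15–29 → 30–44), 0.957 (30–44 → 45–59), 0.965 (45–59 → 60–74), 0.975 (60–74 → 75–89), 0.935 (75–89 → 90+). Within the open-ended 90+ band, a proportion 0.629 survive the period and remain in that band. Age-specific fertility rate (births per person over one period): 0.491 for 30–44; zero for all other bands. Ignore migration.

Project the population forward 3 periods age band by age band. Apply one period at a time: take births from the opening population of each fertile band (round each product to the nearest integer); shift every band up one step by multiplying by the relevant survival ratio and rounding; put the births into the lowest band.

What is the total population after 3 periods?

5756

[period 1]
Births: 1010 × 0.491 = 496
15–29: 240 × 0.98 = 235
30–44: 1440 × 0.977 = 1407
45–59: 1010 × 0.957 = 967
60–74: 540 × 0.965 = 521
75–89: 1550 × 0.975 = 1511
90+: 980 × 0.935 + 1350 × 0.629 = 916 + 849 = 1765
End of period: [496, 235, 1407, 967, 521, 1511, 1765]
[period 2]
Births: 1407 × 0.491 = 691
15–29: 496 × 0.98 = 486
30–44: 235 × 0.977 = 230
45–59: 1407 × 0.957 = 1346
60–74: 967 × 0.965 = 933
75–89: 521 × 0.975 = 508
90+: 1511 × 0.935 + 1765 × 0.629 = 1413 + 1110 = 2523
End of period: [691, 486, 230, 1346, 933, 508, 2523]
[period 3]
Births: 230 × 0.491 = 113
15–29: 691 × 0.98 = 677
30–44: 486 × 0.977 = 475
45–59: 230 × 0.957 = 220
60–74: 1346 × 0.965 = 1299
75–89: 933 × 0.975 = 910
90+: 508 × 0.935 + 2523 × 0.629 = 475 + 1587 = 2062
End of period: [113, 677, 475, 220, 1299, 910, 2062]
Total after period 3: 113 + 677 + 475 + 220 + 1299 + 910 + 2062 = 5756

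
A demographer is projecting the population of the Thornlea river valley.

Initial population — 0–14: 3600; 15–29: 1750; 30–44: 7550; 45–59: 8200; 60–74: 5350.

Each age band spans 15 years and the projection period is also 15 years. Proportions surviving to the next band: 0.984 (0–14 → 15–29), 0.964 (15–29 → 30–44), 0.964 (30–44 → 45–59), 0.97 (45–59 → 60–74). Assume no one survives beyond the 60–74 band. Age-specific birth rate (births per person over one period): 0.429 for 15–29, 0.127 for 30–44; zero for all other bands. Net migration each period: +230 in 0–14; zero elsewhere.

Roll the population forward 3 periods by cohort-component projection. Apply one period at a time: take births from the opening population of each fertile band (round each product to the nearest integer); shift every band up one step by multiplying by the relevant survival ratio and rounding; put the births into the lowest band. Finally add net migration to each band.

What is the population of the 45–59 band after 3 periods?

3291

Period 1:
Births: 1750 × 0.429 = 751 ; 7550 × 0.127 = 959 → total 1710
15–29: 3600 × 0.984 = 3542
30–44: 1750 × 0.964 = 1687
45–59: 7550 × 0.964 = 7278
60–74: 8200 × 0.97 = 7954
Net migration: 0–14 + 230 → 1940
→ [1940, 3542, 1687, 7278, 7954]
Period 2:
Births: 3542 × 0.429 = 1520 ; 1687 × 0.127 = 214 → total 1734
15–29: 1940 × 0.984 = 1909
30–44: 3542 × 0.964 = 3414
45–59: 1687 × 0.964 = 1626
60–74: 7278 × 0.97 = 7060
Net migration: 0–14 + 230 → 1964
→ [1964, 1909, 3414, 1626, 7060]
Period 3:
Births: 1909 × 0.429 = 819 ; 3414 × 0.127 = 434 → total 1253
15–29: 1964 × 0.984 = 1933
30–44: 1909 × 0.964 = 1840
45–59: 3414 × 0.964 = 3291
60–74: 1626 × 0.97 = 1577
Net migration: 0–14 + 230 → 1483
→ [1483, 1933, 1840, 3291, 1577]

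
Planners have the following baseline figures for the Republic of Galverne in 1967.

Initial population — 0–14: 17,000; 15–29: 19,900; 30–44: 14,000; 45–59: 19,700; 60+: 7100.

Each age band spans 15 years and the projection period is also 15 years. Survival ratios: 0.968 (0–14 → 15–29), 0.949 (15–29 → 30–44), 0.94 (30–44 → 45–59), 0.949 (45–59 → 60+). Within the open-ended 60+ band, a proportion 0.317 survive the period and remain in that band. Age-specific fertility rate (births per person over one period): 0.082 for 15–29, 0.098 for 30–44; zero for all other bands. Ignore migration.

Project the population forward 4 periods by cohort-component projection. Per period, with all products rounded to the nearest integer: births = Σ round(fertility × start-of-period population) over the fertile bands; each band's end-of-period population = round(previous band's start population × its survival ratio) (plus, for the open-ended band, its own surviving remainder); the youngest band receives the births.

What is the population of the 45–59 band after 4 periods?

Let group 1 be 0–14 through group 5 = 60+.
Period 1.
Births: 19900 × 0.082 = 1632 ; 14000 × 0.098 = 1372 → 3004
Group 2: 17000 × 0.968 = 16456
Group 3: 19900 × 0.949 = 18885
Group 4: 14000 × 0.94 = 13160
Group 5: 19700 × 0.949 + 7100 × 0.317 = 18695 + 2251 = 20946
Giving 3004 / 16456 / 18885 / 13160 / 20946.
Period 2.
Births: 16456 × 0.082 = 1349 ; 18885 × 0.098 = 1851 → 3200
Group 2: 3004 × 0.968 = 2908
Group 3: 16456 × 0.949 = 15617
Group 4: 18885 × 0.94 = 17752
Group 5: 13160 × 0.949 + 20946 × 0.317 = 12489 + 6640 = 19129
Giving 3200 / 2908 / 15617 / 17752 / 19129.
Period 3.
Births: 2908 × 0.082 = 238 ; 15617 × 0.098 = 1530 → 1768
Group 2: 3200 × 0.968 = 3098
Group 3: 2908 × 0.949 = 2760
Group 4: 15617 × 0.94 = 14680
Group 5: 17752 × 0.949 + 19129 × 0.317 = 16847 + 6064 = 22911
Giving 1768 / 3098 / 2760 / 14680 / 22911.
Period 4.
Births: 3098 × 0.082 = 254 ; 2760 × 0.098 = 270 → 524
Group 2: 1768 × 0.968 = 1711
Group 3: 3098 × 0.949 = 2940
Group 4: 2760 × 0.94 = 2594
Group 5: 14680 × 0.949 + 22911 × 0.317 = 13931 + 7263 = 21194
Giving 524 / 1711 / 2940 / 2594 / 21194.

2594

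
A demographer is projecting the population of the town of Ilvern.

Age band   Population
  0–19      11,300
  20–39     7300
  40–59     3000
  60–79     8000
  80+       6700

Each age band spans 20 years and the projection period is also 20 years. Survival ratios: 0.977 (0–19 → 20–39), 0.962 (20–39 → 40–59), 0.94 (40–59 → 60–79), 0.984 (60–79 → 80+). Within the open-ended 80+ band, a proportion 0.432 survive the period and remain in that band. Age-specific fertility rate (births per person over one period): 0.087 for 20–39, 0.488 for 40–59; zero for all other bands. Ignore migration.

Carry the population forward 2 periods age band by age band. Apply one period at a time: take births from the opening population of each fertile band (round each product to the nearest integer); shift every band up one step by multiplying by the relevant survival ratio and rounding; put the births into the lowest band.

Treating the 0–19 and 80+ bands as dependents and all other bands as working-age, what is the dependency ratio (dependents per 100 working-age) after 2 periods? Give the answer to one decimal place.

61.3

Numbering the groups 1..5 from youngest to oldest:
[period 1]
Births: 7300 × 0.087 = 635  |  3000 × 0.488 = 1464 — total 2099
Group 2: 11300 × 0.977 = 11040
Group 3: 7300 × 0.962 = 7023
Group 4: 3000 × 0.94 = 2820
Group 5: 8000 × 0.984 + 6700 × 0.432 = 7872 + 2894 = 10766
End of period: [2099, 11040, 7023, 2820, 10766]
[period 2]
Births: 11040 × 0.087 = 960  |  7023 × 0.488 = 3427 — total 4387
Group 2: 2099 × 0.977 = 2051
Group 3: 11040 × 0.962 = 10620
Group 4: 7023 × 0.94 = 6602
Group 5: 2820 × 0.984 + 10766 × 0.432 = 2775 + 4651 = 7426
End of period: [4387, 2051, 10620, 6602, 7426]
Dependents (band 0–19 + band 80+) = 4387 + 7426 = 11813; working-age = 19273; ratio = 11813/19273 × 100 = 61.3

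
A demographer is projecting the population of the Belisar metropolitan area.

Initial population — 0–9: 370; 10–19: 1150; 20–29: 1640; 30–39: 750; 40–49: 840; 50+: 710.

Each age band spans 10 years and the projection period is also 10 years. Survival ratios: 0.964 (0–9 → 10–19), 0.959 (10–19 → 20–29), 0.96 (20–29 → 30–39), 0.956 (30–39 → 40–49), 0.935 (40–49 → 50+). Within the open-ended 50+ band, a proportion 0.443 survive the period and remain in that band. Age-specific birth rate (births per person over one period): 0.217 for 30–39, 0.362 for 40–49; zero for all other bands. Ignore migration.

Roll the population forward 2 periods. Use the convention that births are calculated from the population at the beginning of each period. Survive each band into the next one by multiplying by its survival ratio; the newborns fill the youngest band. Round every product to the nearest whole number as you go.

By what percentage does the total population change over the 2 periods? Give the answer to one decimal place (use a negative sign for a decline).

Numbering the groups 1..6 from youngest to oldest:
— Period 1 —
Births: 750 × 0.217 = 163 ; 840 × 0.362 = 304 — total 467
Group 2: 370 × 0.964 = 357
Group 3: 1150 × 0.959 = 1103
Group 4: 1640 × 0.96 = 1574
Group 5: 750 × 0.956 = 717
Group 6: 840 × 0.935 + 710 × 0.443 = 785 + 315 = 1100
Population now: 0–9=467, 10–19=357, 20–29=1103, 30–39=1574, 40–49=717, 50+=1100
— Period 2 —
Births: 1574 × 0.217 = 342 ; 717 × 0.362 = 260 — total 602
Group 2: 467 × 0.964 = 450
Group 3: 357 × 0.959 = 342
Group 4: 1103 × 0.96 = 1059
Group 5: 1574 × 0.956 = 1505
Group 6: 717 × 0.935 + 1100 × 0.443 = 670 + 487 = 1157
Population now: 0–9=602, 10–19=450, 20–29=342, 30–39=1059, 40–49=1505, 50+=1157
Total: 5460 → 5115; change = -345; percentage change = -6.3%

-6.3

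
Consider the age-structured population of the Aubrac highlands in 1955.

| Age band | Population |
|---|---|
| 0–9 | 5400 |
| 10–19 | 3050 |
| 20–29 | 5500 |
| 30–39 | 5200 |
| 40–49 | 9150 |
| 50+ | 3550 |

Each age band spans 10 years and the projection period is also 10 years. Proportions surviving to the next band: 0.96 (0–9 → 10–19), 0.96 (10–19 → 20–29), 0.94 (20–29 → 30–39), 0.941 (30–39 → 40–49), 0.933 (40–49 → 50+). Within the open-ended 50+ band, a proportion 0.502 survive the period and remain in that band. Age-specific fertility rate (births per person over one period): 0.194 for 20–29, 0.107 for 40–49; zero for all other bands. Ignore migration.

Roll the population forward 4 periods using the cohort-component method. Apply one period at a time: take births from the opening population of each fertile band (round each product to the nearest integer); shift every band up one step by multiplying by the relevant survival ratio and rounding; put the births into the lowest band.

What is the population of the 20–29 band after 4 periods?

Numbering the bands 1..6 from youngest to oldest:
— Period 1 —
Births: 5500 * 0.194 = 1067  |  9150 * 0.107 = 979 ⇒ total 2046
Band 2: 5400 * 0.96 = 5184
Band 3: 3050 * 0.96 = 2928
Band 4: 5500 * 0.94 = 5170
Band 5: 5200 * 0.941 = 4893
Band 6: 9150 * 0.933 + 3550 * 0.502 = 8537 + 1782 = 10319
End of period: [2046, 5184, 2928, 5170, 4893, 10319]
— Period 2 —
Births: 2928 * 0.194 = 568  |  4893 * 0.107 = 524 ⇒ total 1092
Band 2: 2046 * 0.96 = 1964
Band 3: 5184 * 0.96 = 4977
Band 4: 2928 * 0.94 = 2752
Band 5: 5170 * 0.941 = 4865
Band 6: 4893 * 0.933 + 10319 * 0.502 = 4565 + 5180 = 9745
End of period: [1092, 1964, 4977, 2752, 4865, 9745]
— Period 3 —
Births: 4977 * 0.194 = 966  |  4865 * 0.107 = 521 ⇒ total 1487
Band 2: 1092 * 0.96 = 1048
Band 3: 1964 * 0.96 = 1885
Band 4: 4977 * 0.94 = 4678
Band 5: 2752 * 0.941 = 2590
Band 6: 4865 * 0.933 + 9745 * 0.502 = 4539 + 4892 = 9431
End of period: [1487, 1048, 1885, 4678, 2590, 9431]
— Period 4 —
Births: 1885 * 0.194 = 366  |  2590 * 0.107 = 277 ⇒ total 643
Band 2: 1487 * 0.96 = 1428
Band 3: 1048 * 0.96 = 1006
Band 4: 1885 * 0.94 = 1772
Band 5: 4678 * 0.941 = 4402
Band 6: 2590 * 0.933 + 9431 * 0.502 = 2416 + 4734 = 7150
End of period: [643, 1428, 1006, 1772, 4402, 7150]

1006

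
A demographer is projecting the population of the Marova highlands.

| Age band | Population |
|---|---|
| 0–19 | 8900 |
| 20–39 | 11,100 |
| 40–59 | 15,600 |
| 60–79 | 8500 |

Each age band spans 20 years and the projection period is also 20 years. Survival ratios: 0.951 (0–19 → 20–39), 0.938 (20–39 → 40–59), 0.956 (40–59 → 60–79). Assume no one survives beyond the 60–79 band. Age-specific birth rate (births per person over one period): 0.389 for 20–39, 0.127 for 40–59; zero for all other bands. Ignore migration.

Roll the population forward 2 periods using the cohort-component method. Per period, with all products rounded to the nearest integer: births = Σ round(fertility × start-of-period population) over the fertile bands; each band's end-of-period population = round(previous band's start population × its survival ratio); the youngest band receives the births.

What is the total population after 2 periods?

(Groups numbered youngest = 1 to oldest = 4.)
[period 1]
Births: 11100 × 0.389 = 4318  |  15600 × 0.127 = 1981 ⇒ total 6299
Group 2: 8900 × 0.951 = 8464
Group 3: 11100 × 0.938 = 10412
Group 4: 15600 × 0.956 = 14914
End of period: [6299, 8464, 10412, 14914]
[period 2]
Births: 8464 × 0.389 = 3292  |  10412 × 0.127 = 1322 ⇒ total 4614
Group 2: 6299 × 0.951 = 5990
Group 3: 8464 × 0.938 = 7939
Group 4: 10412 × 0.956 = 9954
End of period: [4614, 5990, 7939, 9954]
Total after period 2: 4614 + 5990 + 7939 + 9954 = 28497

28497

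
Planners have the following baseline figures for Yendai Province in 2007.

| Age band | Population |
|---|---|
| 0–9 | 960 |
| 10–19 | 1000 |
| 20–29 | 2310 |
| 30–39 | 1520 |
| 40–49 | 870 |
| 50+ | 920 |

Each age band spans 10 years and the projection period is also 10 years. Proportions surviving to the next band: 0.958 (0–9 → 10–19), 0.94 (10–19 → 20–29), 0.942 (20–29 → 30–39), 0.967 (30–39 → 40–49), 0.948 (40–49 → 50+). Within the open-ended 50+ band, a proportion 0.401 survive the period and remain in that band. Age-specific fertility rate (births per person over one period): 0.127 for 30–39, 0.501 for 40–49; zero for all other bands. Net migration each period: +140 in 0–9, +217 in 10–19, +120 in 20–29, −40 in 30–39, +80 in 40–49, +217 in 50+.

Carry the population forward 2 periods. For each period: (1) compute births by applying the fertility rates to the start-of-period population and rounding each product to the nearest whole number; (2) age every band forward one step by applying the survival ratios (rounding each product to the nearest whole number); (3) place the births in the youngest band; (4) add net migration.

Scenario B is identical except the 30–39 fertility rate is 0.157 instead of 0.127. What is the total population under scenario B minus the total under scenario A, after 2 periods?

108

After projecting period 1:
Births: 1520 × 0.127 = 193, 870 × 0.501 = 436 → total 629
10–19: 960 × 0.958 = 920
20–29: 1000 × 0.94 = 940
30–39: 2310 × 0.942 = 2176
40–49: 1520 × 0.967 = 1470
50+: 870 × 0.948 + 920 × 0.401 = 825 + 369 = 1194
Net migration: 0–9 + 140 → 769; 10–19 + 217 → 1137; 20–29 + 120 → 1060; 30–39 − 40 → 2136; 40–49 + 80 → 1550; 50+ + 217 → 1411
End of period: [769, 1137, 1060, 2136, 1550, 1411]
After projecting period 2:
Births: 2136 × 0.127 = 271, 1550 × 0.501 = 777 → total 1048
10–19: 769 × 0.958 = 737
20–29: 1137 × 0.94 = 1069
30–39: 1060 × 0.942 = 999
40–49: 2136 × 0.967 = 2066
50+: 1550 × 0.948 + 1411 × 0.401 = 1469 + 566 = 2035
Net migration: 0–9 + 140 → 1188; 10–19 + 217 → 954; 20–29 + 120 → 1189; 30–39 − 40 → 959; 40–49 + 80 → 2146; 50+ + 217 → 2252
End of period: [1188, 954, 1189, 959, 2146, 2252]
Scenario A total after 2 periods: 8688
Scenario B projection —
After projecting period 1:
Births: 1520 × 0.157 = 239, 870 × 0.501 = 436 → total 675
10–19: 960 × 0.958 = 920
20–29: 1000 × 0.94 = 940
30–39: 2310 × 0.942 = 2176
40–49: 1520 × 0.967 = 1470
50+: 870 × 0.948 + 920 × 0.401 = 825 + 369 = 1194
Net migration: 0–9 + 140 → 815; 10–19 + 217 → 1137; 20–29 + 120 → 1060; 30–39 − 40 → 2136; 40–49 + 80 → 1550; 50+ + 217 → 1411
End of period: [815, 1137, 1060, 2136, 1550, 1411]
After projecting period 2:
Births: 2136 × 0.157 = 335, 1550 × 0.501 = 777 → total 1112
10–19: 815 × 0.958 = 781
20–29: 1137 × 0.94 = 1069
30–39: 1060 × 0.942 = 999
40–49: 2136 × 0.967 = 2066
50+: 1550 × 0.948 + 1411 × 0.401 = 1469 + 566 = 2035
Net migration: 0–9 + 140 → 1252; 10–19 + 217 → 998; 20–29 + 120 → 1189; 30–39 − 40 → 959; 40–49 + 80 → 2146; 50+ + 217 → 2252
End of period: [1252, 998, 1189, 959, 2146, 2252]
Scenario B total after 2 periods: 8796
Difference B − A = 8796 − 8688 = 108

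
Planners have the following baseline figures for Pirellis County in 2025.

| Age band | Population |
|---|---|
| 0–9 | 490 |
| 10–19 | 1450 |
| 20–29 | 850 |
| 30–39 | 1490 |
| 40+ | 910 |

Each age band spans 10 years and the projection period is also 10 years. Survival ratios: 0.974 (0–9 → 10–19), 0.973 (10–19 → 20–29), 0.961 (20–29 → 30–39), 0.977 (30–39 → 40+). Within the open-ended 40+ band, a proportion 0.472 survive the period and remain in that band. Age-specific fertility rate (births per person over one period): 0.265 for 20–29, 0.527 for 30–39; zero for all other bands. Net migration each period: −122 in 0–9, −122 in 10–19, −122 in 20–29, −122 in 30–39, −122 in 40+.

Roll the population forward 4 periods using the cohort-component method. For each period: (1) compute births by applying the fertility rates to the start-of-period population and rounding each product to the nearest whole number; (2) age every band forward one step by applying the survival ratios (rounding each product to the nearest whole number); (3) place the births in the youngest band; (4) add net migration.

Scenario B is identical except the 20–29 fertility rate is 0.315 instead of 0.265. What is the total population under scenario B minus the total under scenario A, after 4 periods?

Call the bands 1 to 5, youngest first.
Period 1.
Births: 850 × 0.265 = 225 ; 1490 × 0.527 = 785 → 1010
Band 2: 490 × 0.974 = 477
Band 3: 1450 × 0.973 = 1411
Band 4: 850 × 0.961 = 817
Band 5: 1490 × 0.977 + 910 × 0.472 = 1456 + 430 = 1886
Net migration: Band 1 − 122 → 888; Band 2 − 122 → 355; Band 3 − 122 → 1289; Band 4 − 122 → 695; Band 5 − 122 → 1764
Population now: 0–9=888, 10–19=355, 20–29=1289, 30–39=695, 40+=1764
Period 2.
Births: 1289 × 0.265 = 342 ; 695 × 0.527 = 366 → 708
Band 2: 888 × 0.974 = 865
Band 3: 355 × 0.973 = 345
Band 4: 1289 × 0.961 = 1239
Band 5: 695 × 0.977 + 1764 × 0.472 = 679 + 833 = 1512
Net migration: Band 1 − 122 → 586; Band 2 − 122 → 743; Band 3 − 122 → 223; Band 4 − 122 → 1117; Band 5 − 122 → 1390
Population now: 0–9=586, 10–19=743, 20–29=223, 30–39=1117, 40+=1390
Period 3.
Births: 223 × 0.265 = 59 ; 1117 × 0.527 = 589 → 648
Band 2: 586 × 0.974 = 571
Band 3: 743 × 0.973 = 723
Band 4: 223 × 0.961 = 214
Band 5: 1117 × 0.977 + 1390 × 0.472 = 1091 + 656 = 1747
Net migration: Band 1 − 122 → 526; Band 2 − 122 → 449; Band 3 − 122 → 601; Band 4 − 122 → 92; Band 5 − 122 → 1625
Population now: 0–9=526, 10–19=449, 20–29=601, 30–39=92, 40+=1625
Period 4.
Births: 601 × 0.265 = 159 ; 92 × 0.527 = 48 → 207
Band 2: 526 × 0.974 = 512
Band 3: 449 × 0.973 = 437
Band 4: 601 × 0.961 = 578
Band 5: 92 × 0.977 + 1625 × 0.472 = 90 + 767 = 857
Net migration: Band 1 − 122 → 85; Band 2 − 122 → 390; Band 3 − 122 → 315; Band 4 − 122 → 456; Band 5 − 122 → 735
Population now: 0–9=85, 10–19=390, 20–29=315, 30–39=456, 40+=735
Scenario A total after 4 periods: 1981
Scenario B projection —
Period 1.
Births: 850 × 0.315 = 268 ; 1490 × 0.527 = 785 → 1053
Band 2: 490 × 0.974 = 477
Band 3: 1450 × 0.973 = 1411
Band 4: 850 × 0.961 = 817
Band 5: 1490 × 0.977 + 910 × 0.472 = 1456 + 430 = 1886
Net migration: Band 1 − 122 → 931; Band 2 − 122 → 355; Band 3 − 122 → 1289; Band 4 − 122 → 695; Band 5 − 122 → 1764
Population now: 0–9=931, 10–19=355, 20–29=1289, 30–39=695, 40+=1764
Period 2.
Births: 1289 × 0.315 = 406 ; 695 × 0.527 = 366 → 772
Band 2: 931 × 0.974 = 907
Band 3: 355 × 0.973 = 345
Band 4: 1289 × 0.961 = 1239
Band 5: 695 × 0.977 + 1764 × 0.472 = 679 + 833 = 1512
Net migration: Band 1 − 122 → 650; Band 2 − 122 → 785; Band 3 − 122 → 223; Band 4 − 122 → 1117; Band 5 − 122 → 1390
Population now: 0–9=650, 10–19=785, 20–29=223, 30–39=1117, 40+=1390
Period 3.
Births: 223 × 0.315 = 70 ; 1117 × 0.527 = 589 → 659
Band 2: 650 × 0.974 = 633
Band 3: 785 × 0.973 = 764
Band 4: 223 × 0.961 = 214
Band 5: 1117 × 0.977 + 1390 × 0.472 = 1091 + 656 = 1747
Net migration: Band 1 − 122 → 537; Band 2 − 122 → 511; Band 3 − 122 → 642; Band 4 − 122 → 92; Band 5 − 122 → 1625
Population now: 0–9=537, 10–19=511, 20–29=642, 30–39=92, 40+=1625
Period 4.
Births: 642 × 0.315 = 202 ; 92 × 0.527 = 48 → 250
Band 2: 537 × 0.974 = 523
Band 3: 511 × 0.973 = 497
Band 4: 642 × 0.961 = 617
Band 5: 92 × 0.977 + 1625 × 0.472 = 90 + 767 = 857
Net migration: Band 1 − 122 → 128; Band 2 − 122 → 401; Band 3 − 122 → 375; Band 4 − 122 → 495; Band 5 − 122 → 735
Population now: 0–9=128, 10–19=401, 20–29=375, 30–39=495, 40+=735
Scenario B total after 4 periods: 2134
Difference B − A = 2134 − 1981 = 153

153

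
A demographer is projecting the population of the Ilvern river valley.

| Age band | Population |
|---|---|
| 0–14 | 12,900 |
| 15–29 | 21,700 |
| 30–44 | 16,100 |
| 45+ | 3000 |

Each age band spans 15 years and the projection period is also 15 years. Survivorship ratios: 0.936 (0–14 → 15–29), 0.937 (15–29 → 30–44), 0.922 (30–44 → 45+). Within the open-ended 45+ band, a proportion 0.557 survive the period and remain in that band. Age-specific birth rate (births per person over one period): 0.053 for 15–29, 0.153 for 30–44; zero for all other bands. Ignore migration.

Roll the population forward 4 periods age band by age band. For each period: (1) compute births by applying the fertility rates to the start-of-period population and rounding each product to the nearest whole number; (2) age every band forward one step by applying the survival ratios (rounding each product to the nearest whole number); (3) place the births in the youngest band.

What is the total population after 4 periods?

23151

Numbering the groups 1..4 from youngest to oldest:
Period 1:
Births: 21700 * 0.053 = 1150 ; 16100 * 0.153 = 2463 ⇒ total 3613
Group 2: 12900 * 0.936 = 12074
Group 3: 21700 * 0.937 = 20333
Group 4: 16100 * 0.922 + 3000 * 0.557 = 14844 + 1671 = 16515
→ [3613, 12074, 20333, 16515]
Period 2:
Births: 12074 * 0.053 = 640 ; 20333 * 0.153 = 3111 ⇒ total 3751
Group 2: 3613 * 0.936 = 3382
Group 3: 12074 * 0.937 = 11313
Group 4: 20333 * 0.922 + 16515 * 0.557 = 18747 + 9199 = 27946
→ [3751, 3382, 11313, 27946]
Period 3:
Births: 3382 * 0.053 = 179 ; 11313 * 0.153 = 1731 ⇒ total 1910
Group 2: 3751 * 0.936 = 3511
Group 3: 3382 * 0.937 = 3169
Group 4: 11313 * 0.922 + 27946 * 0.557 = 10431 + 15566 = 25997
→ [1910, 3511, 3169, 25997]
Period 4:
Births: 3511 * 0.053 = 186 ; 3169 * 0.153 = 485 ⇒ total 671
Group 2: 1910 * 0.936 = 1788
Group 3: 3511 * 0.937 = 3290
Group 4: 3169 * 0.922 + 25997 * 0.557 = 2922 + 14480 = 17402
→ [671, 1788, 3290, 17402]
Total after period 4: 671 + 1788 + 3290 + 17402 = 23151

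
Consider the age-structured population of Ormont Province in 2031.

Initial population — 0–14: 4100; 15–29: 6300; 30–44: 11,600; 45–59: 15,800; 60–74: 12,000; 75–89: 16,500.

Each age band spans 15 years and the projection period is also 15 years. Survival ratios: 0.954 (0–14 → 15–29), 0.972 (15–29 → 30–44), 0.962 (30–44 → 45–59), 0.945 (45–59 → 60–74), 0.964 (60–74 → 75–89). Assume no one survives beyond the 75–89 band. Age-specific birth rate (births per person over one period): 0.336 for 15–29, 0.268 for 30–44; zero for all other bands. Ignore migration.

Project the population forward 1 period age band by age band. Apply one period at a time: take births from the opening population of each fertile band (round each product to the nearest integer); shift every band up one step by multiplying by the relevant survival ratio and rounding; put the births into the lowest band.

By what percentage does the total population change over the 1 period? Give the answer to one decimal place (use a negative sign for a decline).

-20.2

Period 1:
Births: 6300 * 0.336 = 2117 ; 11600 * 0.268 = 3109 ⇒ total 5226
15–29: 4100 * 0.954 = 3911
30–44: 6300 * 0.972 = 6124
45–59: 11600 * 0.962 = 11159
60–74: 15800 * 0.945 = 14931
75–89: 12000 * 0.964 = 11568
Giving 5226 / 3911 / 6124 / 11159 / 14931 / 11568.
Total: 66300 → 52919; change = -13381; percentage change = -20.2%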